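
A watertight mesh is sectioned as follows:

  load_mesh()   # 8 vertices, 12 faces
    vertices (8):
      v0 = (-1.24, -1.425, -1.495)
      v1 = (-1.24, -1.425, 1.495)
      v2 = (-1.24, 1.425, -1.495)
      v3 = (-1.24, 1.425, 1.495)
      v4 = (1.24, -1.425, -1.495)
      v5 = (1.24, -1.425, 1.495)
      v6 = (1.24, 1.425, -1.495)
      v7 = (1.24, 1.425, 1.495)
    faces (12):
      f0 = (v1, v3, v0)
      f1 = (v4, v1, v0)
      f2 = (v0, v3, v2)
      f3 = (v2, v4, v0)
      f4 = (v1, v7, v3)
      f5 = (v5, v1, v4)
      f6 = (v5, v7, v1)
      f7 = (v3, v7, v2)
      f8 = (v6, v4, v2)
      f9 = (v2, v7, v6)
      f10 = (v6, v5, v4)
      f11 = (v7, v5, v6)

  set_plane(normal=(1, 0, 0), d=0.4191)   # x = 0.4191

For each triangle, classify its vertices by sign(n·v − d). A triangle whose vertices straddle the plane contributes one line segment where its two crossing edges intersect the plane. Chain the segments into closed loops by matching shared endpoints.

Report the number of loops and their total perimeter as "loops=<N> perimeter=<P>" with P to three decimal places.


loops=1 perimeter=11.680

Straddling triangles (8 of 12):
  (v4,v1,v0) [+--] → (0.4191, -1.425, -0.505286)–(0.4191, -1.425, -1.495)  len=0.9897
  (v2,v4,v0) [-+-] → (0.4191, -0.481627, -1.495)–(0.4191, -1.425, -1.495)  len=0.9434
  (v1,v7,v3) [-+-] → (0.4191, 0.481627, 1.495)–(0.4191, 1.425, 1.495)  len=0.9434
  (v5,v1,v4) [+-+] → (0.4191, -1.425, 1.495)–(0.4191, -1.425, -0.505286)  len=2.0003
  (v5,v7,v1) [++-] → (0.4191, 0.481627, 1.495)–(0.4191, -1.425, 1.495)  len=1.9066
  (v3,v7,v2) [-+-] → (0.4191, 1.425, 1.495)–(0.4191, 1.425, 0.505286)  len=0.9897
  (v6,v4,v2) [++-] → (0.4191, -0.481627, -1.495)–(0.4191, 1.425, -1.495)  len=1.9066
  (v2,v7,v6) [-++] → (0.4191, 1.425, 0.505286)–(0.4191, 1.425, -1.495)  len=2.0003

Chained into 1 loop(s):
  loop 1: 8 segments, perimeter = 11.6800
Total perimeter = 11.680


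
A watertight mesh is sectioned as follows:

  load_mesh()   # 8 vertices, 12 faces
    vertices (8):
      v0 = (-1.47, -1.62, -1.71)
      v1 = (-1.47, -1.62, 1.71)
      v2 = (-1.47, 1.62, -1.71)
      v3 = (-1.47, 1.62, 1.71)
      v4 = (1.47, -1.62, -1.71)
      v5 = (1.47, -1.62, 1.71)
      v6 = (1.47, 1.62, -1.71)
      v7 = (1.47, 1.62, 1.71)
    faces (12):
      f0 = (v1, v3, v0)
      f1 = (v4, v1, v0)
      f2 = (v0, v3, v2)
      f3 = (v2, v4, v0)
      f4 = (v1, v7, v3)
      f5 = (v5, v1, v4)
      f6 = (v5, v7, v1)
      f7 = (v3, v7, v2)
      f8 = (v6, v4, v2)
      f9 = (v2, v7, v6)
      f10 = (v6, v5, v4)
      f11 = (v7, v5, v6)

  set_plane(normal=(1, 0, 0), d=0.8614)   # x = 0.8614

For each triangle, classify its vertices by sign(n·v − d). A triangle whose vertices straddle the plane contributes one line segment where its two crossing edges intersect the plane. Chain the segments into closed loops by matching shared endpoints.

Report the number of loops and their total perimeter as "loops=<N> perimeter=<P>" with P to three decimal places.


loops=1 perimeter=13.320

Straddling triangles (8 of 12):
  (v4,v1,v0) [+--] → (0.8614, -1.62, -1.00204)–(0.8614, -1.62, -1.71)  len=0.7080
  (v2,v4,v0) [-+-] → (0.8614, -0.949298, -1.71)–(0.8614, -1.62, -1.71)  len=0.6707
  (v1,v7,v3) [-+-] → (0.8614, 0.949298, 1.71)–(0.8614, 1.62, 1.71)  len=0.6707
  (v5,v1,v4) [+-+] → (0.8614, -1.62, 1.71)–(0.8614, -1.62, -1.00204)  len=2.7120
  (v5,v7,v1) [++-] → (0.8614, 0.949298, 1.71)–(0.8614, -1.62, 1.71)  len=2.5693
  (v3,v7,v2) [-+-] → (0.8614, 1.62, 1.71)–(0.8614, 1.62, 1.00204)  len=0.7080
  (v6,v4,v2) [++-] → (0.8614, -0.949298, -1.71)–(0.8614, 1.62, -1.71)  len=2.5693
  (v2,v7,v6) [-++] → (0.8614, 1.62, 1.00204)–(0.8614, 1.62, -1.71)  len=2.7120

Chained into 1 loop(s):
  loop 1: 8 segments, perimeter = 13.3200
Total perimeter = 13.320


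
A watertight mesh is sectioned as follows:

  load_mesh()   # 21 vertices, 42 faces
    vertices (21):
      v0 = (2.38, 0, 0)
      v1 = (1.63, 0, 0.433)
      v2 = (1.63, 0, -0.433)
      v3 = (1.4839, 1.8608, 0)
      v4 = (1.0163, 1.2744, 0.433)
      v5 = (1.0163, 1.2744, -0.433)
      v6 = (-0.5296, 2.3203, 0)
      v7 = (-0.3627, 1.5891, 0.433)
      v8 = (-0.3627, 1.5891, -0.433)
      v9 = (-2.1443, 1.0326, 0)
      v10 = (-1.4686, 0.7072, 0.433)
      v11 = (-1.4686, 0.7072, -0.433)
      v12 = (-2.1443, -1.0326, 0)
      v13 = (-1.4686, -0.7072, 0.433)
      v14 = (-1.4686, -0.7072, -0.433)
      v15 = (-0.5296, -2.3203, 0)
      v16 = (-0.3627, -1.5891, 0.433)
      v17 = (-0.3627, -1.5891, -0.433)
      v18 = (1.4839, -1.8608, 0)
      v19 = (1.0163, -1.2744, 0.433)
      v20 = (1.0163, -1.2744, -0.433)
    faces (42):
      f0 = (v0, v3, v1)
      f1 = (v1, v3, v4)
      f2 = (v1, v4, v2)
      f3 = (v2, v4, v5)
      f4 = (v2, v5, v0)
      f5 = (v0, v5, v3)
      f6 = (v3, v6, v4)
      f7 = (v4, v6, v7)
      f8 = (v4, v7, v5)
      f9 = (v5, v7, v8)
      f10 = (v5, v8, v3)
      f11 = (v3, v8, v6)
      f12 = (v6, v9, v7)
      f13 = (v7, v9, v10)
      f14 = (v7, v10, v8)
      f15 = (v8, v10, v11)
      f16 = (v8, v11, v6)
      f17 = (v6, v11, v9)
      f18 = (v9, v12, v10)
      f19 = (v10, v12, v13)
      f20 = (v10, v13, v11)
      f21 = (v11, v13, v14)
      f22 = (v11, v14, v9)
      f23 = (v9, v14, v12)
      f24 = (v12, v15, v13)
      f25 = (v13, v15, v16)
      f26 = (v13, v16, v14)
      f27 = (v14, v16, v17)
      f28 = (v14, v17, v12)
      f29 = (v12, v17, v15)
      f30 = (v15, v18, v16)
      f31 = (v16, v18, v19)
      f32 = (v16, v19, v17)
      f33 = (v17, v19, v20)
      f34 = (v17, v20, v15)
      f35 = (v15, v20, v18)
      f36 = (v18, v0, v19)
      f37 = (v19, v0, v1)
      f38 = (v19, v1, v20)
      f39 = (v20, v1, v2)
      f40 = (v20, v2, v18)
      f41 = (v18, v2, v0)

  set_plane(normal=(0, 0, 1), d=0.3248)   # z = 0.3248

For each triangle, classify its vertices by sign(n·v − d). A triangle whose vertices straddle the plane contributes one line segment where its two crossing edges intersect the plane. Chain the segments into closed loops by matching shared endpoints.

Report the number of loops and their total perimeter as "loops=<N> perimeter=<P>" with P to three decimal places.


Straddling triangles (28 of 42):
  (v0,v3,v1) [--+] → (1.59349, 0.464985, 0.3248)–(1.81741, 0, 0.3248)  len=0.5161
  (v1,v3,v4) [+-+] → (1.59349, 0.464985, 0.3248)–(1.13315, 1.42093, 0.3248)  len=1.0610
  (v1,v4,v2) [++-] → (1.09298, 1.11517, 0.3248)–(1.63, 0, 0.3248)  len=1.2377
  (v2,v4,v5) [-+-] → (1.09298, 1.11517, 0.3248)–(1.0163, 1.2744, 0.3248)  len=0.1767
  (v3,v6,v4) [--+] → (0.630004, 1.53575, 0.3248)–(1.13315, 1.42093, 0.3248)  len=0.5161
  (v4,v6,v7) [+-+] → (0.630004, 1.53575, 0.3248)–(-0.404406, 1.77182, 0.3248)  len=1.0610
  (v4,v7,v5) [++-] → (-0.190405, 1.54978, 0.3248)–(1.0163, 1.2744, 0.3248)  len=1.2377
  (v5,v7,v8) [-+-] → (-0.190405, 1.54978, 0.3248)–(-0.3627, 1.5891, 0.3248)  len=0.1767
  (v6,v9,v7) [--+] → (-0.807894, 1.45004, 0.3248)–(-0.404406, 1.77182, 0.3248)  len=0.5161
  (v7,v9,v10) [+-+] → (-0.807894, 1.45004, 0.3248)–(-1.63745, 0.788512, 0.3248)  len=1.0610
  (v7,v10,v8) [++-] → (-1.33043, 0.817387, 0.3248)–(-0.3627, 1.5891, 0.3248)  len=1.2378
  (v8,v10,v11) [-+-] → (-1.33043, 0.817387, 0.3248)–(-1.4686, 0.7072, 0.3248)  len=0.1767
  (v9,v12,v10) [--+] → (-1.63745, 0.272451, 0.3248)–(-1.63745, 0.788512, 0.3248)  len=0.5161
  (v10,v12,v13) [+-+] → (-1.63745, 0.272451, 0.3248)–(-1.63745, -0.788512, 0.3248)  len=1.0610
  (v10,v13,v11) [++-] → (-1.4686, -0.530482, 0.3248)–(-1.4686, 0.7072, 0.3248)  len=1.2377
  (v11,v13,v14) [-+-] → (-1.4686, -0.530482, 0.3248)–(-1.4686, -0.7072, 0.3248)  len=0.1767
  (v12,v15,v13) [--+] → (-1.23396, -1.11029, 0.3248)–(-1.63745, -0.788512, 0.3248)  len=0.5161
  (v13,v15,v16) [+-+] → (-1.23396, -1.11029, 0.3248)–(-0.404406, -1.77182, 0.3248)  len=1.0610
  (v13,v16,v14) [++-] → (-0.500874, -1.47891, 0.3248)–(-1.4686, -0.7072, 0.3248)  len=1.2378
  (v14,v16,v17) [-+-] → (-0.500874, -1.47891, 0.3248)–(-0.3627, -1.5891, 0.3248)  len=0.1767
  (v15,v18,v16) [--+] → (0.0987368, -1.65699, 0.3248)–(-0.404406, -1.77182, 0.3248)  len=0.5161
  (v16,v18,v19) [+-+] → (0.0987368, -1.65699, 0.3248)–(1.13315, -1.42093, 0.3248)  len=1.0610
  (v16,v19,v17) [++-] → (0.844005, -1.31372, 0.3248)–(-0.3627, -1.5891, 0.3248)  len=1.2377
  (v17,v19,v20) [-+-] → (0.844005, -1.31372, 0.3248)–(1.0163, -1.2744, 0.3248)  len=0.1767
  (v18,v0,v19) [--+] → (1.35707, -0.955947, 0.3248)–(1.13315, -1.42093, 0.3248)  len=0.5161
  (v19,v0,v1) [+-+] → (1.35707, -0.955947, 0.3248)–(1.81741, 0, 0.3248)  len=1.0610
  (v19,v1,v20) [++-] → (1.55332, -0.159226, 0.3248)–(1.0163, -1.2744, 0.3248)  len=1.2377
  (v20,v1,v2) [-+-] → (1.55332, -0.159226, 0.3248)–(1.63, 0, 0.3248)  len=0.1767

Chained into 2 loop(s):
  loop 1: 14 segments, perimeter = 11.0396
  loop 2: 14 segments, perimeter = 9.9012
Total perimeter = 20.941

loops=2 perimeter=20.941


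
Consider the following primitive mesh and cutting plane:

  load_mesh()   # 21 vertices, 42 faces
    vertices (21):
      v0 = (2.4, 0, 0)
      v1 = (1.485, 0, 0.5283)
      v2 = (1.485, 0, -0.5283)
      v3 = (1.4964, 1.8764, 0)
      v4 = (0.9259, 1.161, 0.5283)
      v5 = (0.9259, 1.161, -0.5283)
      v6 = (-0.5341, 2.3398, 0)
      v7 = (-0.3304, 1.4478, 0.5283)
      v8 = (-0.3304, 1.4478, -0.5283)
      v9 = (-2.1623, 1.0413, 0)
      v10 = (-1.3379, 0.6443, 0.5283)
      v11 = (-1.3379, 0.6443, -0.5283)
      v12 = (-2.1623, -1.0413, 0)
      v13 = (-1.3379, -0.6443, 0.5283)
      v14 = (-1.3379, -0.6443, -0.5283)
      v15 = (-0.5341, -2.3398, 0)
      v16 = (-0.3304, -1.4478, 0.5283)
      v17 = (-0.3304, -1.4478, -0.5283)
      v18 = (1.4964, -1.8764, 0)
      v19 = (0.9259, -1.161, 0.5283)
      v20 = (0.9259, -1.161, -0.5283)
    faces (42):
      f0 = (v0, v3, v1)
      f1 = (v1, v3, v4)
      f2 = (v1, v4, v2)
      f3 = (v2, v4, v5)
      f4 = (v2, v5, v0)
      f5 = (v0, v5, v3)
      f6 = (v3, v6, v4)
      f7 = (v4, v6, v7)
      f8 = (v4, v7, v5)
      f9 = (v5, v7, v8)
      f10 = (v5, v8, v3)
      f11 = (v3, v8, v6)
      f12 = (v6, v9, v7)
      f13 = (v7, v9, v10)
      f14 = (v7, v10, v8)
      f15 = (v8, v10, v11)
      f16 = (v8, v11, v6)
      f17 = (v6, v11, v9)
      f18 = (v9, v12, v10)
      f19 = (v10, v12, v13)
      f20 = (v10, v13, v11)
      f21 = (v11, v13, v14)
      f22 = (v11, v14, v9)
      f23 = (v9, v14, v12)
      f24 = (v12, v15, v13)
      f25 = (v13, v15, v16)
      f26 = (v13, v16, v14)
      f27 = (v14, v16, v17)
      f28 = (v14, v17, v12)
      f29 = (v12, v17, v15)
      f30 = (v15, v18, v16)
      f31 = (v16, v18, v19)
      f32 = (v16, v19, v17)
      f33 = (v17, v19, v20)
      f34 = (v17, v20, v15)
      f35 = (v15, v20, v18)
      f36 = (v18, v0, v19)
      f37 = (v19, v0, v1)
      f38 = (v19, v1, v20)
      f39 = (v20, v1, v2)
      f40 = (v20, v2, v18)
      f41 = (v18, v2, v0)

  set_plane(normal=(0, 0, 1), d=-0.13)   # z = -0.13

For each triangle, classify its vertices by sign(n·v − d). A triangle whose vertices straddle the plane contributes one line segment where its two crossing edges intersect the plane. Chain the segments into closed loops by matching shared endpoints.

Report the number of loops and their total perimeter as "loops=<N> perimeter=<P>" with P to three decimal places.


Straddling triangles (28 of 42):
  (v1,v4,v2) [++-] → (1.27424, 0.437655, -0.13)–(1.485, 0, -0.13)  len=0.4858
  (v2,v4,v5) [-+-] → (1.27424, 0.437655, -0.13)–(0.9259, 1.161, -0.13)  len=0.8029
  (v2,v5,v0) [--+] → (2.03726, 0.28569, -0.13)–(2.17484, 0, -0.13)  len=0.3171
  (v0,v5,v3) [+-+] → (2.03726, 0.28569, -0.13)–(1.35602, 1.70036, -0.13)  len=1.5702
  (v4,v7,v5) [++-] → (0.45232, 1.26911, -0.13)–(0.9259, 1.161, -0.13)  len=0.4858
  (v5,v7,v8) [-+-] → (0.45232, 1.26911, -0.13)–(-0.3304, 1.4478, -0.13)  len=0.8029
  (v5,v8,v3) [--+] → (1.04688, 1.77093, -0.13)–(1.35602, 1.70036, -0.13)  len=0.3171
  (v3,v8,v6) [+-+] → (1.04688, 1.77093, -0.13)–(-0.483975, 2.1203, -0.13)  len=1.5702
  (v7,v10,v8) [++-] → (-0.710191, 1.14491, -0.13)–(-0.3304, 1.4478, -0.13)  len=0.4858
  (v8,v10,v11) [-+-] → (-0.710191, 1.14491, -0.13)–(-1.3379, 0.6443, -0.13)  len=0.8029
  (v8,v11,v6) [--+] → (-0.731893, 1.92258, -0.13)–(-0.483975, 2.1203, -0.13)  len=0.3171
  (v6,v11,v9) [+-+] → (-0.731893, 1.92258, -0.13)–(-1.95944, 0.943609, -0.13)  len=1.5701
  (v10,v13,v11) [++-] → (-1.3379, 0.158544, -0.13)–(-1.3379, 0.6443, -0.13)  len=0.4858
  (v11,v13,v14) [-+-] → (-1.3379, 0.158544, -0.13)–(-1.3379, -0.6443, -0.13)  len=0.8028
  (v11,v14,v9) [--+] → (-1.95944, 0.626521, -0.13)–(-1.95944, 0.943609, -0.13)  len=0.3171
  (v9,v14,v12) [+-+] → (-1.95944, 0.626521, -0.13)–(-1.95944, -0.943609, -0.13)  len=1.5701
  (v13,v16,v14) [++-] → (-0.958109, -0.94719, -0.13)–(-1.3379, -0.6443, -0.13)  len=0.4858
  (v14,v16,v17) [-+-] → (-0.958109, -0.94719, -0.13)–(-0.3304, -1.4478, -0.13)  len=0.8029
  (v14,v17,v12) [--+] → (-1.71152, -1.14133, -0.13)–(-1.95944, -0.943609, -0.13)  len=0.3171
  (v12,v17,v15) [+-+] → (-1.71152, -1.14133, -0.13)–(-0.483975, -2.1203, -0.13)  len=1.5701
  (v16,v19,v17) [++-] → (0.14318, -1.33969, -0.13)–(-0.3304, -1.4478, -0.13)  len=0.4858
  (v17,v19,v20) [-+-] → (0.14318, -1.33969, -0.13)–(0.9259, -1.161, -0.13)  len=0.8029
  (v17,v20,v15) [--+] → (-0.174834, -2.04973, -0.13)–(-0.483975, -2.1203, -0.13)  len=0.3171
  (v15,v20,v18) [+-+] → (-0.174834, -2.04973, -0.13)–(1.35602, -1.70036, -0.13)  len=1.5702
  (v19,v1,v20) [++-] → (1.13666, -0.723345, -0.13)–(0.9259, -1.161, -0.13)  len=0.4858
  (v20,v1,v2) [-+-] → (1.13666, -0.723345, -0.13)–(1.485, 0, -0.13)  len=0.8029
  (v20,v2,v18) [--+] → (1.49359, -1.41467, -0.13)–(1.35602, -1.70036, -0.13)  len=0.3171
  (v18,v2,v0) [+-+] → (1.49359, -1.41467, -0.13)–(2.17484, 0, -0.13)  len=1.5702

Chained into 2 loop(s):
  loop 1: 14 segments, perimeter = 9.0204
  loop 2: 14 segments, perimeter = 13.2108
Total perimeter = 22.231

loops=2 perimeter=22.231


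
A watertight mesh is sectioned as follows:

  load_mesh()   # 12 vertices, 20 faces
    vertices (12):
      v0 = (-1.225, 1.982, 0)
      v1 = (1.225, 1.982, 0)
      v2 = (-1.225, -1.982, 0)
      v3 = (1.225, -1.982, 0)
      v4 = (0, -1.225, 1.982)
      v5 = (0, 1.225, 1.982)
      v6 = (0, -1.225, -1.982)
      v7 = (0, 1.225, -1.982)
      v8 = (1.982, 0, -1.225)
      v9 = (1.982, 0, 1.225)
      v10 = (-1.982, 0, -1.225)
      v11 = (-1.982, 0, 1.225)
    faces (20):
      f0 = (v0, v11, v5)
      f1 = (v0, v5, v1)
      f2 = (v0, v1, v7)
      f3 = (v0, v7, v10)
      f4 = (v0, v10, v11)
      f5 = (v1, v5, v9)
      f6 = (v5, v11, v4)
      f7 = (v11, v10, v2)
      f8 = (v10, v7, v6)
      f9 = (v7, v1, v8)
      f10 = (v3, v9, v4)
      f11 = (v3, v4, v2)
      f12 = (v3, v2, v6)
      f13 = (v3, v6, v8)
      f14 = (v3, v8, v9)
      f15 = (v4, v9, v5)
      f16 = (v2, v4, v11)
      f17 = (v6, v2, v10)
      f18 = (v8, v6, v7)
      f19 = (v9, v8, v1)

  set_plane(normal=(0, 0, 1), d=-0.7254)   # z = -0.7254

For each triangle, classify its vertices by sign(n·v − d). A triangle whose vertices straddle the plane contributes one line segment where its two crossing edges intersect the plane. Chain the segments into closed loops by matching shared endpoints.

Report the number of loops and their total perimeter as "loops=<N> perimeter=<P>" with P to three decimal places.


Straddling triangles (10 of 20):
  (v0,v1,v7) [++-] → (0.776657, 1.70494, -0.7254)–(-0.776657, 1.70494, -0.7254)  len=1.5533
  (v0,v7,v10) [+--] → (-0.776657, 1.70494, -0.7254)–(-1.67327, 0.808332, -0.7254)  len=1.2680
  (v0,v10,v11) [+-+] → (-1.67327, 0.808332, -0.7254)–(-1.982, 0, -0.7254)  len=0.8653
  (v11,v10,v2) [+-+] → (-1.982, 0, -0.7254)–(-1.67327, -0.808332, -0.7254)  len=0.8653
  (v7,v1,v8) [-+-] → (0.776657, 1.70494, -0.7254)–(1.67327, 0.808332, -0.7254)  len=1.2680
  (v3,v2,v6) [++-] → (-0.776657, -1.70494, -0.7254)–(0.776657, -1.70494, -0.7254)  len=1.5533
  (v3,v6,v8) [+--] → (0.776657, -1.70494, -0.7254)–(1.67327, -0.808332, -0.7254)  len=1.2680
  (v3,v8,v9) [+-+] → (1.67327, -0.808332, -0.7254)–(1.982, 0, -0.7254)  len=0.8653
  (v6,v2,v10) [-+-] → (-0.776657, -1.70494, -0.7254)–(-1.67327, -0.808332, -0.7254)  len=1.2680
  (v9,v8,v1) [+-+] → (1.982, 0, -0.7254)–(1.67327, 0.808332, -0.7254)  len=0.8653

Chained into 1 loop(s):
  loop 1: 10 segments, perimeter = 11.6398
Total perimeter = 11.640

loops=1 perimeter=11.640


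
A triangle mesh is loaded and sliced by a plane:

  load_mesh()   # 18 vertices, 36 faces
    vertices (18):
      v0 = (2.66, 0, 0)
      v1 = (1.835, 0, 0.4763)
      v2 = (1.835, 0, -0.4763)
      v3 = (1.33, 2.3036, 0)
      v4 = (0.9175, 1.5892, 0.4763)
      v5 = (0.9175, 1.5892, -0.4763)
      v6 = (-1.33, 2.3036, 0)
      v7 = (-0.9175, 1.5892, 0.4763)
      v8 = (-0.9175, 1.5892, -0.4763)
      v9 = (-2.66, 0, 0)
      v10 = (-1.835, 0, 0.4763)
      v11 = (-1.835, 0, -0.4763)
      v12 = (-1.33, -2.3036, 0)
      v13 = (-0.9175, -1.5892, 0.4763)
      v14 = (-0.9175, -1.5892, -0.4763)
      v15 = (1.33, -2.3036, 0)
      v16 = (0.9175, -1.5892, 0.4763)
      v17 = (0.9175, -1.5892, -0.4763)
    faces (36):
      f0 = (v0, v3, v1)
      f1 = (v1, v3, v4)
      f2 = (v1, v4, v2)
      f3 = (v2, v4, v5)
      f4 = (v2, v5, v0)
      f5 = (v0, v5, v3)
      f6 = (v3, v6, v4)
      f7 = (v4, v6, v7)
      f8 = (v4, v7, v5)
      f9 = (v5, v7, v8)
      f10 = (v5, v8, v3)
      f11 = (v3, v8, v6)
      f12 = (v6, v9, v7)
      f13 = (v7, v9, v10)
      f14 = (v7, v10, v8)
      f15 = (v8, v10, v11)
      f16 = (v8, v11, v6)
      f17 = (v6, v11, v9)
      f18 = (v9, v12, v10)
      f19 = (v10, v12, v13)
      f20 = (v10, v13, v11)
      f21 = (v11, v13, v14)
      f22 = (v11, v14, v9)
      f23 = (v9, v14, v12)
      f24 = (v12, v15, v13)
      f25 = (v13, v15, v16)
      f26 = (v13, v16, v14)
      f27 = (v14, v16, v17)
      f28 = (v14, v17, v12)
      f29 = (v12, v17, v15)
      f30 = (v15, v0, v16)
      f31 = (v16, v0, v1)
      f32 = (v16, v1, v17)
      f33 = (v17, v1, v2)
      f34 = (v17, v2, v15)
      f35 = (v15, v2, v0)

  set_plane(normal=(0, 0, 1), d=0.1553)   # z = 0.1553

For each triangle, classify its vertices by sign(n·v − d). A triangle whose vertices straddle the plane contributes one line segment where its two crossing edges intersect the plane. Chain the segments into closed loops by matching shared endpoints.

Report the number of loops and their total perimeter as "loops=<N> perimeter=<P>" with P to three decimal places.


loops=2 perimeter=25.356

Straddling triangles (24 of 36):
  (v0,v3,v1) [--+] → (1.49466, 1.5525, 0.1553)–(2.391, 0, 0.1553)  len=1.7927
  (v1,v3,v4) [+-+] → (1.49466, 1.5525, 0.1553)–(1.1955, 2.07067, 0.1553)  len=0.5983
  (v1,v4,v2) [++-] → (1.22667, 1.05368, 0.1553)–(1.835, 0, 0.1553)  len=1.2167
  (v2,v4,v5) [-+-] → (1.22667, 1.05368, 0.1553)–(0.9175, 1.5892, 0.1553)  len=0.6184
  (v3,v6,v4) [--+] → (-0.597191, 2.07067, 0.1553)–(1.1955, 2.07067, 0.1553)  len=1.7927
  (v4,v6,v7) [+-+] → (-0.597191, 2.07067, 0.1553)–(-1.1955, 2.07067, 0.1553)  len=0.5983
  (v4,v7,v5) [++-] → (-0.299155, 1.5892, 0.1553)–(0.9175, 1.5892, 0.1553)  len=1.2167
  (v5,v7,v8) [-+-] → (-0.299155, 1.5892, 0.1553)–(-0.9175, 1.5892, 0.1553)  len=0.6183
  (v6,v9,v7) [--+] → (-2.09185, 0.518167, 0.1553)–(-1.1955, 2.07067, 0.1553)  len=1.7927
  (v7,v9,v10) [+-+] → (-2.09185, 0.518167, 0.1553)–(-2.391, 0, 0.1553)  len=0.5983
  (v7,v10,v8) [++-] → (-1.52583, 0.535517, 0.1553)–(-0.9175, 1.5892, 0.1553)  len=1.2167
  (v8,v10,v11) [-+-] → (-1.52583, 0.535517, 0.1553)–(-1.835, 0, 0.1553)  len=0.6184
  (v9,v12,v10) [--+] → (-1.49466, -1.5525, 0.1553)–(-2.391, 0, 0.1553)  len=1.7927
  (v10,v12,v13) [+-+] → (-1.49466, -1.5525, 0.1553)–(-1.1955, -2.07067, 0.1553)  len=0.5983
  (v10,v13,v11) [++-] → (-1.22667, -1.05368, 0.1553)–(-1.835, 0, 0.1553)  len=1.2167
  (v11,v13,v14) [-+-] → (-1.22667, -1.05368, 0.1553)–(-0.9175, -1.5892, 0.1553)  len=0.6184
  (v12,v15,v13) [--+] → (0.597191, -2.07067, 0.1553)–(-1.1955, -2.07067, 0.1553)  len=1.7927
  (v13,v15,v16) [+-+] → (0.597191, -2.07067, 0.1553)–(1.1955, -2.07067, 0.1553)  len=0.5983
  (v13,v16,v14) [++-] → (0.299155, -1.5892, 0.1553)–(-0.9175, -1.5892, 0.1553)  len=1.2167
  (v14,v16,v17) [-+-] → (0.299155, -1.5892, 0.1553)–(0.9175, -1.5892, 0.1553)  len=0.6183
  (v15,v0,v16) [--+] → (2.09185, -0.518167, 0.1553)–(1.1955, -2.07067, 0.1553)  len=1.7927
  (v16,v0,v1) [+-+] → (2.09185, -0.518167, 0.1553)–(2.391, 0, 0.1553)  len=0.5983
  (v16,v1,v17) [++-] → (1.52583, -0.535517, 0.1553)–(0.9175, -1.5892, 0.1553)  len=1.2167
  (v17,v1,v2) [-+-] → (1.52583, -0.535517, 0.1553)–(1.835, 0, 0.1553)  len=0.6184

Chained into 2 loop(s):
  loop 1: 12 segments, perimeter = 14.3460
  loop 2: 12 segments, perimeter = 11.0102
Total perimeter = 25.356


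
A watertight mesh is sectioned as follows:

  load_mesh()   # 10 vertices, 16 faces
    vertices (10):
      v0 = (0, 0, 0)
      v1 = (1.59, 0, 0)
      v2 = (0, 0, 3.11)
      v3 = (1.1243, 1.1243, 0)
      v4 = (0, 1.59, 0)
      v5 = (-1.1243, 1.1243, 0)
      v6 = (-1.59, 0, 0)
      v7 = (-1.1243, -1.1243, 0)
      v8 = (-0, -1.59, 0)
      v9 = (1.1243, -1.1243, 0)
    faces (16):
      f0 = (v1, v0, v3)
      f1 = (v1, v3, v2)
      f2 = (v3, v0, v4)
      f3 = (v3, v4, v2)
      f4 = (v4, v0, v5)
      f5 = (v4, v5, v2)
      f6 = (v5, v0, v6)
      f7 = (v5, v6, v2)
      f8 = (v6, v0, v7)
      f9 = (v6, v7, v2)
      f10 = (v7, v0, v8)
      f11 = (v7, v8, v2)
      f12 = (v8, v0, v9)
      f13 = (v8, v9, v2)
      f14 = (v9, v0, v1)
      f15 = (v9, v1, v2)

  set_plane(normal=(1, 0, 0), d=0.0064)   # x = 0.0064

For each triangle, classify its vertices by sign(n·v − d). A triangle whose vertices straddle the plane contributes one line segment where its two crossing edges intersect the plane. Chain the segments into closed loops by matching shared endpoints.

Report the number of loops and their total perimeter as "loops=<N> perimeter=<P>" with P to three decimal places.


loops=1 perimeter=10.137

Straddling triangles (8 of 16):
  (v1,v0,v3) [+-+] → (0.0064, 0, 0)–(0.0064, 0.0064, 0)  len=0.0064
  (v1,v3,v2) [++-] → (0.0064, 0.0064, 3.0923)–(0.0064, 0, 3.09748)  len=0.0082
  (v3,v0,v4) [+--] → (0.0064, 0.0064, 0)–(0.0064, 1.58735, 0)  len=1.5809
  (v3,v4,v2) [+--] → (0.0064, 1.58735, 0)–(0.0064, 0.0064, 3.0923)  len=3.4730
  (v8,v0,v9) [--+] → (0.0064, -0.0064, 0)–(0.0064, -1.58735, 0)  len=1.5809
  (v8,v9,v2) [-+-] → (0.0064, -1.58735, 0)–(0.0064, -0.0064, 3.0923)  len=3.4730
  (v9,v0,v1) [+-+] → (0.0064, -0.0064, 0)–(0.0064, 0, 0)  len=0.0064
  (v9,v1,v2) [++-] → (0.0064, 0, 3.09748)–(0.0064, -0.0064, 3.0923)  len=0.0082

Chained into 1 loop(s):
  loop 1: 8 segments, perimeter = 10.1372
Total perimeter = 10.137


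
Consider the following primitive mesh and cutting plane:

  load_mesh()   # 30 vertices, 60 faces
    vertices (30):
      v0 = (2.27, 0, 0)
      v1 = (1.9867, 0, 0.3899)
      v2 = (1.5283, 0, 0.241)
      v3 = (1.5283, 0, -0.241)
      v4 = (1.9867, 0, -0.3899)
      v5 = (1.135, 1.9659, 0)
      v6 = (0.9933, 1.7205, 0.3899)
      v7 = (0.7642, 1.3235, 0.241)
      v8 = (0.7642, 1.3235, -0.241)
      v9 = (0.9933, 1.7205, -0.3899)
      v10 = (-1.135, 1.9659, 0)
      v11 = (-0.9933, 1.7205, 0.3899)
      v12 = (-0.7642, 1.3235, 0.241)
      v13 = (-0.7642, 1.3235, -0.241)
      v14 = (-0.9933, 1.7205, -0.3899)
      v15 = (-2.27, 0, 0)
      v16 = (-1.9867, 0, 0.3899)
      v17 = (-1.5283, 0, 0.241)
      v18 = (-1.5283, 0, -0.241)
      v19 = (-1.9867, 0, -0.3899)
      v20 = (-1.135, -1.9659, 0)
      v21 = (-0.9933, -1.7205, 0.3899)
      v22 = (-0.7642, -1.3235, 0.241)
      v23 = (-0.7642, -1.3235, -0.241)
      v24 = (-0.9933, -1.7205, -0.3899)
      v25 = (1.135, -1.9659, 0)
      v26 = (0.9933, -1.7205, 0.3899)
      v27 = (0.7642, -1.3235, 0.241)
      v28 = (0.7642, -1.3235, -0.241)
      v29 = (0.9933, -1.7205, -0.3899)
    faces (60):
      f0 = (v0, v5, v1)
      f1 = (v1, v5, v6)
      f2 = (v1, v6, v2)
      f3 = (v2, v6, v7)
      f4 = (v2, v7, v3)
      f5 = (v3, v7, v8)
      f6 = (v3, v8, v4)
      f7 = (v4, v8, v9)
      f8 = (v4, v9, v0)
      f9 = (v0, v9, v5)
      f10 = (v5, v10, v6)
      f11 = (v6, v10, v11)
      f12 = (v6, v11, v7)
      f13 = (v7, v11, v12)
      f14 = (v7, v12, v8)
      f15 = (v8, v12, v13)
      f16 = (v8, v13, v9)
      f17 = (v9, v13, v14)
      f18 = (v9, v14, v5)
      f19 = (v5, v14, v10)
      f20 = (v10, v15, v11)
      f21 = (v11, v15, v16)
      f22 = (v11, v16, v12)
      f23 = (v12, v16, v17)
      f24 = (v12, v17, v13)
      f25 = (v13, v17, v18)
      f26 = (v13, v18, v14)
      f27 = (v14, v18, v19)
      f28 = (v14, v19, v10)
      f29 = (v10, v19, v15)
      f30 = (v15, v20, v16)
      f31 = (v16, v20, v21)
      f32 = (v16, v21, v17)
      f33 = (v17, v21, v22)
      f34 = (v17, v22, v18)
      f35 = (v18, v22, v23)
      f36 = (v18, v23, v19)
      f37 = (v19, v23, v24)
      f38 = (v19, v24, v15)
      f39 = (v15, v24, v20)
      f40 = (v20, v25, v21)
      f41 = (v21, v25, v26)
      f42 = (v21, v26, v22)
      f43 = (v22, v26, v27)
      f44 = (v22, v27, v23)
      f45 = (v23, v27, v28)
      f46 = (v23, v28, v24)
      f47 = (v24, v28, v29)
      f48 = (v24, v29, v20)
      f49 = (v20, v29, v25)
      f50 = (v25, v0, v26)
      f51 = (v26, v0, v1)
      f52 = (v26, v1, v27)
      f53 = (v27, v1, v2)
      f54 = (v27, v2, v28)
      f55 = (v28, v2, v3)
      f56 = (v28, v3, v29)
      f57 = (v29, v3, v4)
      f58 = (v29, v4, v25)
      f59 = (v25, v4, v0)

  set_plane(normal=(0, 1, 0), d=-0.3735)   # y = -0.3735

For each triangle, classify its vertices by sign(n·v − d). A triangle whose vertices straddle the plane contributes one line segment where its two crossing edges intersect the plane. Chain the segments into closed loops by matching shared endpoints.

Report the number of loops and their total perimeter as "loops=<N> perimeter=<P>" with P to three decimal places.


loops=2 perimeter=4.820

Straddling triangles (20 of 60):
  (v15,v20,v16) [+-+] → (-2.05436, -0.3735, 0)–(-1.82489, -0.3735, 0.315823)  len=0.3904
  (v16,v20,v21) [+--] → (-1.82489, -0.3735, 0.315823)–(-1.77104, -0.3735, 0.3899)  len=0.0916
  (v16,v21,v17) [+-+] → (-1.77104, -0.3735, 0.3899)–(-1.41216, -0.3735, 0.273324)  len=0.3773
  (v17,v21,v22) [+--] → (-1.41216, -0.3735, 0.273324)–(-1.31267, -0.3735, 0.241)  len=0.1046
  (v17,v22,v18) [+-+] → (-1.31267, -0.3735, 0.241)–(-1.31267, -0.3735, -0.104977)  len=0.3460
  (v18,v22,v23) [+--] → (-1.31267, -0.3735, -0.104977)–(-1.31267, -0.3735, -0.241)  len=0.1360
  (v18,v23,v19) [+-+] → (-1.31267, -0.3735, -0.241)–(-1.6417, -0.3735, -0.347879)  len=0.3460
  (v19,v23,v24) [+--] → (-1.6417, -0.3735, -0.347879)–(-1.77104, -0.3735, -0.3899)  len=0.1360
  (v19,v24,v15) [+-+] → (-1.77104, -0.3735, -0.3899)–(-1.99284, -0.3735, -0.0846426)  len=0.3773
  (v15,v24,v20) [+--] → (-1.99284, -0.3735, -0.0846426)–(-2.05436, -0.3735, 0)  len=0.1046
  (v25,v0,v26) [-+-] → (2.05436, -0.3735, 0)–(1.99284, -0.3735, 0.0846426)  len=0.1046
  (v26,v0,v1) [-++] → (1.99284, -0.3735, 0.0846426)–(1.77104, -0.3735, 0.3899)  len=0.3773
  (v26,v1,v27) [-+-] → (1.77104, -0.3735, 0.3899)–(1.6417, -0.3735, 0.347879)  len=0.1360
  (v27,v1,v2) [-++] → (1.6417, -0.3735, 0.347879)–(1.31267, -0.3735, 0.241)  len=0.3460
  (v27,v2,v28) [-+-] → (1.31267, -0.3735, 0.241)–(1.31267, -0.3735, 0.104977)  len=0.1360
  (v28,v2,v3) [-++] → (1.31267, -0.3735, 0.104977)–(1.31267, -0.3735, -0.241)  len=0.3460
  (v28,v3,v29) [-+-] → (1.31267, -0.3735, -0.241)–(1.41216, -0.3735, -0.273324)  len=0.1046
  (v29,v3,v4) [-++] → (1.41216, -0.3735, -0.273324)–(1.77104, -0.3735, -0.3899)  len=0.3773
  (v29,v4,v25) [-+-] → (1.77104, -0.3735, -0.3899)–(1.82489, -0.3735, -0.315823)  len=0.0916
  (v25,v4,v0) [-++] → (1.82489, -0.3735, -0.315823)–(2.05436, -0.3735, 0)  len=0.3904

Chained into 2 loop(s):
  loop 1: 10 segments, perimeter = 2.4098
  loop 2: 10 segments, perimeter = 2.4098
Total perimeter = 4.820


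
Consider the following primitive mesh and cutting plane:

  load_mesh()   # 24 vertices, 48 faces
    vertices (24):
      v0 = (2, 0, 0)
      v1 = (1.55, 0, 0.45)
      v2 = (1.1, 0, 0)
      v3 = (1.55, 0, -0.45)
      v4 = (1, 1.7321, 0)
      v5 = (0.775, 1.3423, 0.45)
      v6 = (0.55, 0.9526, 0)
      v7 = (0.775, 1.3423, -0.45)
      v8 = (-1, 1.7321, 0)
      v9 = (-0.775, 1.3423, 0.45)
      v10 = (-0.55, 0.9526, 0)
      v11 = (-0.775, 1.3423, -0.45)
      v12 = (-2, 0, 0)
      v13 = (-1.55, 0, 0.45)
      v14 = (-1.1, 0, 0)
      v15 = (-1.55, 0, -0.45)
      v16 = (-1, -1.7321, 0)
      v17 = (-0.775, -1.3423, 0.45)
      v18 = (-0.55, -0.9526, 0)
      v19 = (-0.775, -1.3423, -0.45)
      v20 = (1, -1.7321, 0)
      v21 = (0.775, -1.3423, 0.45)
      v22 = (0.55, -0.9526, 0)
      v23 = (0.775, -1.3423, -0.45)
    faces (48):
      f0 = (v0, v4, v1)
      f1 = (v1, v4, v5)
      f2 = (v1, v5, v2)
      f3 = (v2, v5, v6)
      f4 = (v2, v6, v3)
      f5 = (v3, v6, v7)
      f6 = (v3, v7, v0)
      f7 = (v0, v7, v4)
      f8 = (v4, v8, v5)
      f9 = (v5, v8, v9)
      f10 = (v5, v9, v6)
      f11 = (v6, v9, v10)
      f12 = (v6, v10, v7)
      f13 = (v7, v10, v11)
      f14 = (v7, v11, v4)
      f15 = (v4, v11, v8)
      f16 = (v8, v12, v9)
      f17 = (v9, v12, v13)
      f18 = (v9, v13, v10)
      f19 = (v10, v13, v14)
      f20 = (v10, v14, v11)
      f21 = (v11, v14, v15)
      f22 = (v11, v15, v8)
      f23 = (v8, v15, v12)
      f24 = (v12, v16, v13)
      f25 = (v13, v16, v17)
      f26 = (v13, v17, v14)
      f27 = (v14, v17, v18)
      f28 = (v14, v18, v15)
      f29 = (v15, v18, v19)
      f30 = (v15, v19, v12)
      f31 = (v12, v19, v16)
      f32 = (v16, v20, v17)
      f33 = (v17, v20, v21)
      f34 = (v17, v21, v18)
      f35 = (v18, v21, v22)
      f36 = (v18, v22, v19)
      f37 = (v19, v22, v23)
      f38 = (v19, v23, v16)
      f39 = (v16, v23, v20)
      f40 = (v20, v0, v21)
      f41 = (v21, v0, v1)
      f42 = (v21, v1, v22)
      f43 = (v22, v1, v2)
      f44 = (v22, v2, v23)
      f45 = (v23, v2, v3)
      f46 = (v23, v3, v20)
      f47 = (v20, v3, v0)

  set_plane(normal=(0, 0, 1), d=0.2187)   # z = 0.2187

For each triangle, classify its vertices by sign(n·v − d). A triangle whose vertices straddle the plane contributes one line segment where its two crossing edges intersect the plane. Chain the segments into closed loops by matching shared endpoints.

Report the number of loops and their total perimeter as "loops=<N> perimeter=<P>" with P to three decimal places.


Straddling triangles (24 of 48):
  (v0,v4,v1) [--+] → (1.2673, 0.890299, 0.2187)–(1.7813, 0, 0.2187)  len=1.0280
  (v1,v4,v5) [+-+] → (1.2673, 0.890299, 0.2187)–(0.89065, 1.54266, 0.2187)  len=0.7533
  (v1,v5,v2) [++-] → (0.94205, 0.652358, 0.2187)–(1.3187, 0, 0.2187)  len=0.7533
  (v2,v5,v6) [-+-] → (0.94205, 0.652358, 0.2187)–(0.65935, 1.14199, 0.2187)  len=0.5654
  (v4,v8,v5) [--+] → (-0.13735, 1.54266, 0.2187)–(0.89065, 1.54266, 0.2187)  len=1.0280
  (v5,v8,v9) [+-+] → (-0.13735, 1.54266, 0.2187)–(-0.89065, 1.54266, 0.2187)  len=0.7533
  (v5,v9,v6) [++-] → (-0.09395, 1.14199, 0.2187)–(0.65935, 1.14199, 0.2187)  len=0.7533
  (v6,v9,v10) [-+-] → (-0.09395, 1.14199, 0.2187)–(-0.65935, 1.14199, 0.2187)  len=0.5654
  (v8,v12,v9) [--+] → (-1.40465, 0.652358, 0.2187)–(-0.89065, 1.54266, 0.2187)  len=1.0280
  (v9,v12,v13) [+-+] → (-1.40465, 0.652358, 0.2187)–(-1.7813, 0, 0.2187)  len=0.7533
  (v9,v13,v10) [++-] → (-1.036, 0.489636, 0.2187)–(-0.65935, 1.14199, 0.2187)  len=0.7533
  (v10,v13,v14) [-+-] → (-1.036, 0.489636, 0.2187)–(-1.3187, 0, 0.2187)  len=0.5654
  (v12,v16,v13) [--+] → (-1.2673, -0.890299, 0.2187)–(-1.7813, 0, 0.2187)  len=1.0280
  (v13,v16,v17) [+-+] → (-1.2673, -0.890299, 0.2187)–(-0.89065, -1.54266, 0.2187)  len=0.7533
  (v13,v17,v14) [++-] → (-0.94205, -0.652358, 0.2187)–(-1.3187, 0, 0.2187)  len=0.7533
  (v14,v17,v18) [-+-] → (-0.94205, -0.652358, 0.2187)–(-0.65935, -1.14199, 0.2187)  len=0.5654
  (v16,v20,v17) [--+] → (0.13735, -1.54266, 0.2187)–(-0.89065, -1.54266, 0.2187)  len=1.0280
  (v17,v20,v21) [+-+] → (0.13735, -1.54266, 0.2187)–(0.89065, -1.54266, 0.2187)  len=0.7533
  (v17,v21,v18) [++-] → (0.09395, -1.14199, 0.2187)–(-0.65935, -1.14199, 0.2187)  len=0.7533
  (v18,v21,v22) [-+-] → (0.09395, -1.14199, 0.2187)–(0.65935, -1.14199, 0.2187)  len=0.5654
  (v20,v0,v21) [--+] → (1.40465, -0.652358, 0.2187)–(0.89065, -1.54266, 0.2187)  len=1.0280
  (v21,v0,v1) [+-+] → (1.40465, -0.652358, 0.2187)–(1.7813, 0, 0.2187)  len=0.7533
  (v21,v1,v22) [++-] → (1.036, -0.489636, 0.2187)–(0.65935, -1.14199, 0.2187)  len=0.7533
  (v22,v1,v2) [-+-] → (1.036, -0.489636, 0.2187)–(1.3187, 0, 0.2187)  len=0.5654

Chained into 2 loop(s):
  loop 1: 12 segments, perimeter = 10.6878
  loop 2: 12 segments, perimeter = 7.9121
Total perimeter = 18.600

loops=2 perimeter=18.600


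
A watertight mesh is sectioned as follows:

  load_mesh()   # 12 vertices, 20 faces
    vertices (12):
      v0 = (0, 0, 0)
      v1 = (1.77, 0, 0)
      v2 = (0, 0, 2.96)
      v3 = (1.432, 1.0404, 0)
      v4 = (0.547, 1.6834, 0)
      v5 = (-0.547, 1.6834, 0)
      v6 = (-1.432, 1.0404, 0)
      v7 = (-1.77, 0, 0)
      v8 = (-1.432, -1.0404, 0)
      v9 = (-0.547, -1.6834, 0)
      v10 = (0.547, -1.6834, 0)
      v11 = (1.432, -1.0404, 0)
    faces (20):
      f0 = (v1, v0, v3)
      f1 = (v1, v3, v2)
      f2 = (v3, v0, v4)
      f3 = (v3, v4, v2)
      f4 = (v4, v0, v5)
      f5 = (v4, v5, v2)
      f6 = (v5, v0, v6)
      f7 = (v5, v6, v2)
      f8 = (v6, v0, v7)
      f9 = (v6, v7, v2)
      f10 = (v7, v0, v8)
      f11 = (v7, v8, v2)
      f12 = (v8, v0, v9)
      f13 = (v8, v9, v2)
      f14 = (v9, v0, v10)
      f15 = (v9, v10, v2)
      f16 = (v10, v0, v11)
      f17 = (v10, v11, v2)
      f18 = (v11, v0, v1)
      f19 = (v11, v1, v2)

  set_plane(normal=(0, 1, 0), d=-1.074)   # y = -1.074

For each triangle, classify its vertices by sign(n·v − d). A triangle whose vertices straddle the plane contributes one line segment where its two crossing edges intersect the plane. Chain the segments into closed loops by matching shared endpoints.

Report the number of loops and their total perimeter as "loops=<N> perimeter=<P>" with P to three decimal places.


Straddling triangles (6 of 20):
  (v8,v0,v9) [++-] → (-0.348983, -1.074, 0)–(-1.38575, -1.074, 0)  len=1.0368
  (v8,v9,v2) [+-+] → (-1.38575, -1.074, 0)–(-0.348983, -1.074, 1.07154)  len=1.4910
  (v9,v0,v10) [-+-] → (-0.348983, -1.074, 0)–(0.348983, -1.074, 0)  len=0.6980
  (v9,v10,v2) [--+] → (0.348983, -1.074, 1.07154)–(-0.348983, -1.074, 1.07154)  len=0.6980
  (v10,v0,v11) [-++] → (0.348983, -1.074, 0)–(1.38575, -1.074, 0)  len=1.0368
  (v10,v11,v2) [-++] → (1.38575, -1.074, 0)–(0.348983, -1.074, 1.07154)  len=1.4910

Chained into 1 loop(s):
  loop 1: 6 segments, perimeter = 6.4515
Total perimeter = 6.451

loops=1 perimeter=6.451


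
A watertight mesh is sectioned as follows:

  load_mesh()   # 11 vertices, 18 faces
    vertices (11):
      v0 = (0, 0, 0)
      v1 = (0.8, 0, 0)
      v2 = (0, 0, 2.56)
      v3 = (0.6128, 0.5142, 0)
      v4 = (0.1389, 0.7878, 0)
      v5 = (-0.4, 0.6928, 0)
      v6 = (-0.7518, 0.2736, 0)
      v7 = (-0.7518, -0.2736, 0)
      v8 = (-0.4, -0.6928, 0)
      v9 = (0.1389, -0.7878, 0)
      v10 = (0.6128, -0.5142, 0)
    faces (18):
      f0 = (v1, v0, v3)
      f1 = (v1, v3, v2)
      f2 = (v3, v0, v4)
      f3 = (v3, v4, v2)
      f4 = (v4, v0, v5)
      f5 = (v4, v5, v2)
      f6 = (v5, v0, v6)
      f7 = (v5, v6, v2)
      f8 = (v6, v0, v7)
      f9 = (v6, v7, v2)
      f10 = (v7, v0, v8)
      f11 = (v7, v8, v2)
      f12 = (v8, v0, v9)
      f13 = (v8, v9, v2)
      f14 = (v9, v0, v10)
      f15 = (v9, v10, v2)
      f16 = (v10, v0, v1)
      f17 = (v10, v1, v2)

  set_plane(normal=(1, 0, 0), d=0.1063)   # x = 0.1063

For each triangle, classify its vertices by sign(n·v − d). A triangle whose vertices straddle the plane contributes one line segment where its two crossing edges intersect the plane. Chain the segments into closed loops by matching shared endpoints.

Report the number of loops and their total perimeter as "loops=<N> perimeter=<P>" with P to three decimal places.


loops=1 perimeter=6.292

Straddling triangles (12 of 18):
  (v1,v0,v3) [+-+] → (0.1063, 0, 0)–(0.1063, 0.0891962, 0)  len=0.0892
  (v1,v3,v2) [++-] → (0.1063, 0.0891962, 2.11593)–(0.1063, 0, 2.21984)  len=0.1369
  (v3,v0,v4) [+-+] → (0.1063, 0.0891962, 0)–(0.1063, 0.602902, 0)  len=0.5137
  (v3,v4,v2) [++-] → (0.1063, 0.602902, 0.600835)–(0.1063, 0.0891962, 2.11593)  len=1.5998
  (v4,v0,v5) [+--] → (0.1063, 0.602902, 0)–(0.1063, 0.782053, 0)  len=0.1792
  (v4,v5,v2) [+--] → (0.1063, 0.782053, 0)–(0.1063, 0.602902, 0.600835)  len=0.6270
  (v8,v0,v9) [--+] → (0.1063, -0.602902, 0)–(0.1063, -0.782053, 0)  len=0.1792
  (v8,v9,v2) [-+-] → (0.1063, -0.782053, 0)–(0.1063, -0.602902, 0.600835)  len=0.6270
  (v9,v0,v10) [+-+] → (0.1063, -0.602902, 0)–(0.1063, -0.0891962, 0)  len=0.5137
  (v9,v10,v2) [++-] → (0.1063, -0.0891962, 2.11593)–(0.1063, -0.602902, 0.600835)  len=1.5998
  (v10,v0,v1) [+-+] → (0.1063, -0.0891962, 0)–(0.1063, 0, 0)  len=0.0892
  (v10,v1,v2) [++-] → (0.1063, 0, 2.21984)–(0.1063, -0.0891962, 2.11593)  len=0.1369

Chained into 1 loop(s):
  loop 1: 12 segments, perimeter = 6.2916
Total perimeter = 6.292


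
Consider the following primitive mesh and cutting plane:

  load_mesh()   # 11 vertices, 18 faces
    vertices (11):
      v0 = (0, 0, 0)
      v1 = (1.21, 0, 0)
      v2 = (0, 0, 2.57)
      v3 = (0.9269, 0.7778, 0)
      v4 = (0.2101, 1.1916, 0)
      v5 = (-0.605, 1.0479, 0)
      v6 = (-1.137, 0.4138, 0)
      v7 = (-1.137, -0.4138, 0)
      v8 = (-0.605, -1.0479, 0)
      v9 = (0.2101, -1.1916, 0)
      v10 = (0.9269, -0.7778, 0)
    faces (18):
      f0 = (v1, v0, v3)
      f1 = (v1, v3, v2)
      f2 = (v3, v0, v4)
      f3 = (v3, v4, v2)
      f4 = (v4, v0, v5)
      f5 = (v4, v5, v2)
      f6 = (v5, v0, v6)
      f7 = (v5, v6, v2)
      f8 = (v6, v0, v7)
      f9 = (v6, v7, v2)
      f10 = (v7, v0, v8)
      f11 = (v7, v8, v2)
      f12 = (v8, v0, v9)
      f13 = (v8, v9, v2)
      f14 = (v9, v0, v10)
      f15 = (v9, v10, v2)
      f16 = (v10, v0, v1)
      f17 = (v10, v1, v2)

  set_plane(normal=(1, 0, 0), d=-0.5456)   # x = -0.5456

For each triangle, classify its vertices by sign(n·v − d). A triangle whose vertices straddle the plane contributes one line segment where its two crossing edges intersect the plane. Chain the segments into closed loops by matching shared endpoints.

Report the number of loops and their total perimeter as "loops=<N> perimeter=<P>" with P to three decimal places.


Straddling triangles (10 of 18):
  (v4,v0,v5) [++-] → (-0.5456, 0.945015, 0)–(-0.5456, 1.05837, 0)  len=0.1134
  (v4,v5,v2) [+-+] → (-0.5456, 1.05837, 0)–(-0.5456, 0.945015, 0.252327)  len=0.2766
  (v5,v0,v6) [-+-] → (-0.5456, 0.945015, 0)–(-0.5456, 0.198566, 0)  len=0.7464
  (v5,v6,v2) [--+] → (-0.5456, 0.198566, 1.33676)–(-0.5456, 0.945015, 0.252327)  len=1.3165
  (v6,v0,v7) [-+-] → (-0.5456, 0.198566, 0)–(-0.5456, -0.198566, 0)  len=0.3971
  (v6,v7,v2) [--+] → (-0.5456, -0.198566, 1.33676)–(-0.5456, 0.198566, 1.33676)  len=0.3971
  (v7,v0,v8) [-+-] → (-0.5456, -0.198566, 0)–(-0.5456, -0.945015, 0)  len=0.7464
  (v7,v8,v2) [--+] → (-0.5456, -0.945015, 0.252327)–(-0.5456, -0.198566, 1.33676)  len=1.3165
  (v8,v0,v9) [-++] → (-0.5456, -0.945015, 0)–(-0.5456, -1.05837, 0)  len=0.1134
  (v8,v9,v2) [-++] → (-0.5456, -1.05837, 0)–(-0.5456, -0.945015, 0.252327)  len=0.2766

Chained into 1 loop(s):
  loop 1: 10 segments, perimeter = 5.7001
Total perimeter = 5.700

loops=1 perimeter=5.700


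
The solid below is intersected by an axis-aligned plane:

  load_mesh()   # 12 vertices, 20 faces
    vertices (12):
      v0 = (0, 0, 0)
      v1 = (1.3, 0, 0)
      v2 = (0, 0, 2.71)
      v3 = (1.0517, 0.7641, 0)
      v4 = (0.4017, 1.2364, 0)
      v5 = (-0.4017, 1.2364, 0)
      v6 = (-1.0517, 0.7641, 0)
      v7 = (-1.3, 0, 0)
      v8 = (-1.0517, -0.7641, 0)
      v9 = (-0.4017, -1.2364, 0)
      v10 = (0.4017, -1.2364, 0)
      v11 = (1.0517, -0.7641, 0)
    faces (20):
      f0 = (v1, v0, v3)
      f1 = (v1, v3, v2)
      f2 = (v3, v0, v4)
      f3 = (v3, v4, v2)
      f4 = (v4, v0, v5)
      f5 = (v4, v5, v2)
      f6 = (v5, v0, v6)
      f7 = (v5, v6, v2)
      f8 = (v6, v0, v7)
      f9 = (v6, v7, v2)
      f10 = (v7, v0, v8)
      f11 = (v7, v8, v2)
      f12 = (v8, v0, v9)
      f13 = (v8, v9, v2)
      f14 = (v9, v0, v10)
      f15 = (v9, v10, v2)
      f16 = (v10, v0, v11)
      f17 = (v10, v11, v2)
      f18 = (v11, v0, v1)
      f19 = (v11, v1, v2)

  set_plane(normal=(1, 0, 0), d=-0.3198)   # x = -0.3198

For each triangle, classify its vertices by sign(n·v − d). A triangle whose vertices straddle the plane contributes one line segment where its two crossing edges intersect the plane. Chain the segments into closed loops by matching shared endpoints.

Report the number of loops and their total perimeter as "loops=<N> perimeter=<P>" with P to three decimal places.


Straddling triangles (12 of 20):
  (v4,v0,v5) [++-] → (-0.3198, 0.984318, 0)–(-0.3198, 1.2364, 0)  len=0.2521
  (v4,v5,v2) [+-+] → (-0.3198, 1.2364, 0)–(-0.3198, 0.984318, 0.552524)  len=0.6073
  (v5,v0,v6) [-+-] → (-0.3198, 0.984318, 0)–(-0.3198, 0.232347, 0)  len=0.7520
  (v5,v6,v2) [--+] → (-0.3198, 0.232347, 1.88595)–(-0.3198, 0.984318, 0.552524)  len=1.5308
  (v6,v0,v7) [-+-] → (-0.3198, 0.232347, 0)–(-0.3198, 0, 0)  len=0.2323
  (v6,v7,v2) [--+] → (-0.3198, 0, 2.04334)–(-0.3198, 0.232347, 1.88595)  len=0.2806
  (v7,v0,v8) [-+-] → (-0.3198, 0, 0)–(-0.3198, -0.232347, 0)  len=0.2323
  (v7,v8,v2) [--+] → (-0.3198, -0.232347, 1.88595)–(-0.3198, 0, 2.04334)  len=0.2806
  (v8,v0,v9) [-+-] → (-0.3198, -0.232347, 0)–(-0.3198, -0.984318, 0)  len=0.7520
  (v8,v9,v2) [--+] → (-0.3198, -0.984318, 0.552524)–(-0.3198, -0.232347, 1.88595)  len=1.5308
  (v9,v0,v10) [-++] → (-0.3198, -0.984318, 0)–(-0.3198, -1.2364, 0)  len=0.2521
  (v9,v10,v2) [-++] → (-0.3198, -1.2364, 0)–(-0.3198, -0.984318, 0.552524)  len=0.6073

Chained into 1 loop(s):
  loop 1: 12 segments, perimeter = 7.3104
Total perimeter = 7.310

loops=1 perimeter=7.310
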